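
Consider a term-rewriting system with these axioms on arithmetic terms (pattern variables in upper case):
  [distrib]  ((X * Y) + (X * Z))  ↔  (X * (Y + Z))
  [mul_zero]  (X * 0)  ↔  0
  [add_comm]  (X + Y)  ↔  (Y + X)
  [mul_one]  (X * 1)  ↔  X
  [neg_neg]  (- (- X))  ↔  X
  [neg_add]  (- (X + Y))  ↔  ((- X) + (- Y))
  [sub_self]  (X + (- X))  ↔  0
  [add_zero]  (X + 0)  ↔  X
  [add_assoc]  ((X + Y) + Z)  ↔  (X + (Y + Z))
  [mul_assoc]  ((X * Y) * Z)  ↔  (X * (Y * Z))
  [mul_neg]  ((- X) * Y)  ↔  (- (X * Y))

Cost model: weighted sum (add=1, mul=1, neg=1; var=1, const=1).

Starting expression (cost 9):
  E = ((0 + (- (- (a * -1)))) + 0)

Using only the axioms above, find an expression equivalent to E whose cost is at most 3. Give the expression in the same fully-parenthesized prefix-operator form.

(a * -1)   [cost 3]

(1) (- (- (a * -1)))  =[neg_neg →]=  (a * -1)    ⊢ ((0 + (a * -1)) + 0)
(2) (0 + (a * -1))  =[add_comm →]=  ((a * -1) + 0)    ⊢ (((a * -1) + 0) + 0)
(3) (((a * -1) + 0) + 0)  =[add_zero →]=  ((a * -1) + 0)
(4) ((a * -1) + 0)  =[add_zero →]=  (a * -1)    ⊢ cost 3, within 3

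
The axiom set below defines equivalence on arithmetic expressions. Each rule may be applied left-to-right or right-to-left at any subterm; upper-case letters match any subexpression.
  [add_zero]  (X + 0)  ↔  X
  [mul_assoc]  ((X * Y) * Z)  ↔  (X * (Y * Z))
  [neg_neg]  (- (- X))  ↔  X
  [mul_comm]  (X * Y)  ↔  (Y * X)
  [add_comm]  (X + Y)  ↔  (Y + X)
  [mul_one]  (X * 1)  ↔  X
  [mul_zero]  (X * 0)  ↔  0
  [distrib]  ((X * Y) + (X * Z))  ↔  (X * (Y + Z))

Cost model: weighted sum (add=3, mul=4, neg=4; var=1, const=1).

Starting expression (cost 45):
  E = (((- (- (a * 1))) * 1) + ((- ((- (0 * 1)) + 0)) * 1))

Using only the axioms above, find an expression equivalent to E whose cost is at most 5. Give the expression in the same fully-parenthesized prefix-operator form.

(a + 0)   [cost 5]

1. [mul_one →] ((- ((- (0 * 1)) + 0)) * 1)  →  (- ((- (0 * 1)) + 0));  E = (((- (- (a * 1))) * 1) + (- ((- (0 * 1)) + 0)))
2. [neg_neg →] (- (- (a * 1)))  →  (a * 1);  E = (((a * 1) * 1) + (- ((- (0 * 1)) + 0)))
3. [add_zero →] ((- (0 * 1)) + 0)  →  (- (0 * 1));  E = (((a * 1) * 1) + (- (- (0 * 1))))
4. [neg_neg →] (- (- (0 * 1)))  →  (0 * 1);  E = (((a * 1) * 1) + (0 * 1))
5. [mul_one →] (0 * 1)  →  0;  E = (((a * 1) * 1) + 0)
6. [mul_one →] ((a * 1) * 1)  →  (a * 1);  E = ((a * 1) + 0)
7. [mul_one →] (a * 1)  →  a;  cost 5 ≤ 5, done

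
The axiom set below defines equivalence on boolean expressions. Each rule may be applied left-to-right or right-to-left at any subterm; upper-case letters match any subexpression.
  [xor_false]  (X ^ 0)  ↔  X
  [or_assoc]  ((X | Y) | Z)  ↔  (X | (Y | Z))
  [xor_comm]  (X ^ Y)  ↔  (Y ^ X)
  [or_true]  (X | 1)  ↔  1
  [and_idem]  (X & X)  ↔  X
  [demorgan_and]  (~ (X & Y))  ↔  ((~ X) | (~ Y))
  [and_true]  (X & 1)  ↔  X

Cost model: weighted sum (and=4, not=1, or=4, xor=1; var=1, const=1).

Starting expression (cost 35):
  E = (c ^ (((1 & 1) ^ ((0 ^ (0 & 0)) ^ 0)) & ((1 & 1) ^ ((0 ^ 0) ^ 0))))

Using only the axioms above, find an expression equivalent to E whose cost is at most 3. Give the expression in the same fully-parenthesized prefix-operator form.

(c ^ 1)   [cost 3]

step 1: and_idem (→) rewrites (0 & 0) into 0, now (c ^ (((1 & 1) ^ ((0 ^ 0) ^ 0)) & ((1 & 1) ^ ((0 ^ 0) ^ 0))))
step 2: and_idem (→) rewrites (((1 & 1) ^ ((0 ^ 0) ^ 0)) & ((1 & 1) ^ ((0 ^ 0) ^ 0))) into ((1 & 1) ^ ((0 ^ 0) ^ 0)), now (c ^ ((1 & 1) ^ ((0 ^ 0) ^ 0)))
step 3: xor_false (→) rewrites (0 ^ 0) into 0, now (c ^ ((1 & 1) ^ (0 ^ 0)))
step 4: xor_false (→) rewrites (0 ^ 0) into 0, now (c ^ ((1 & 1) ^ 0))
step 5: and_idem (→) rewrites (1 & 1) into 1, now (c ^ (1 ^ 0))
step 6: xor_false (→) rewrites (1 ^ 0) into 1, reaching cost 3 (bound 3)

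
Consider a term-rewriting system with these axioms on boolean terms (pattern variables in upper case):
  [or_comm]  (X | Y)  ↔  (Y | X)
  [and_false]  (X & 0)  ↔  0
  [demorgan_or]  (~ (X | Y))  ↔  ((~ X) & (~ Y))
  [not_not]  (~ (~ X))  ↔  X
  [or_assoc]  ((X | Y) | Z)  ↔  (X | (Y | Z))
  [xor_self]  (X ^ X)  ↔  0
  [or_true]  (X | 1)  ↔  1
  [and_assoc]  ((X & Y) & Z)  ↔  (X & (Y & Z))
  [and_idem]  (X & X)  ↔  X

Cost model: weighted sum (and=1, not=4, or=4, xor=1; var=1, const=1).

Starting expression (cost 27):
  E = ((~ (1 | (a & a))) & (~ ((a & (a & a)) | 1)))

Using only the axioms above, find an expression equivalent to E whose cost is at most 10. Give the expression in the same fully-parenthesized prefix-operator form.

(~ (a | 1))   [cost 10]

step 1: and_idem (→) rewrites (a & a) into a, now ((~ (1 | (a & a))) & (~ ((a & a) | 1)))
step 2: or_comm (→) rewrites (1 | (a & a)) into ((a & a) | 1), now ((~ ((a & a) | 1)) & (~ ((a & a) | 1)))
step 3: and_idem (→) rewrites ((~ ((a & a) | 1)) & (~ ((a & a) | 1))) into (~ ((a & a) | 1))
step 4: and_idem (→) rewrites (a & a) into a, reaching cost 10 (bound 10)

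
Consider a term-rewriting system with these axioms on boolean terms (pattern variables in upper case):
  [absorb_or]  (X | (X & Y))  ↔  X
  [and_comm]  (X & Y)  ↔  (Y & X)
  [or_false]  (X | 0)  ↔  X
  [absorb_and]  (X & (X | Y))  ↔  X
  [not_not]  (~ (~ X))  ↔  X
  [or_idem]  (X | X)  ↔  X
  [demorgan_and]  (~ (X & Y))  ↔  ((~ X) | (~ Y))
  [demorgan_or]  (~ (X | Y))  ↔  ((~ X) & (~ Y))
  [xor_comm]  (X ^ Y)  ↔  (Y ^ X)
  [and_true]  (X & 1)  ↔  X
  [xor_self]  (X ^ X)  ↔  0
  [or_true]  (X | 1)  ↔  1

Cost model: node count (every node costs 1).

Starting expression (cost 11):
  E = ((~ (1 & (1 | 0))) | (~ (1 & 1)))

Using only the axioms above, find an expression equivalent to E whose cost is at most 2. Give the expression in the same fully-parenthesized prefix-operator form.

(1) (1 | 0)  =[or_false →]=  1    ⊢ ((~ (1 & 1)) | (~ (1 & 1)))
(2) ((~ (1 & 1)) | (~ (1 & 1)))  =[or_idem →]=  (~ (1 & 1))
(3) (1 & 1)  =[and_true →]=  1    ⊢ cost 2, within 2

(~ 1)   [cost 2]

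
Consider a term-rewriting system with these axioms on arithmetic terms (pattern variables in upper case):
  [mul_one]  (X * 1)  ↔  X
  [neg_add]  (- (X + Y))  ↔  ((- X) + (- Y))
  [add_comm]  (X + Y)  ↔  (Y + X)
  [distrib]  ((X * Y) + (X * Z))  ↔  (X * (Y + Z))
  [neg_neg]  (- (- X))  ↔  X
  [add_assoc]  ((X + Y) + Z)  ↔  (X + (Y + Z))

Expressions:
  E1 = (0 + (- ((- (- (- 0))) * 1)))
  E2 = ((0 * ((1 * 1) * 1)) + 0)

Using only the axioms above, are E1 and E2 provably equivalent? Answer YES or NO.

YES

1. [mul_one →] ((- (- (- 0))) * 1)  →  (- (- (- 0)));  E1 = (0 + (- (- (- (- 0)))))
2. [neg_neg →] (- (- 0))  →  0;  E1 = (0 + (- (- 0)))
3. [neg_neg →] (- (- 0))  →  0;  E1 = (0 + 0)
4. [mul_one ←] 0  →  (0 * 1);  E1 = ((0 * 1) + 0)
5. [mul_one ←] 1  →  (1 * 1);  E1 = ((0 * (1 * 1)) + 0)
6. [mul_one ←] 1  →  (1 * 1);  this is E2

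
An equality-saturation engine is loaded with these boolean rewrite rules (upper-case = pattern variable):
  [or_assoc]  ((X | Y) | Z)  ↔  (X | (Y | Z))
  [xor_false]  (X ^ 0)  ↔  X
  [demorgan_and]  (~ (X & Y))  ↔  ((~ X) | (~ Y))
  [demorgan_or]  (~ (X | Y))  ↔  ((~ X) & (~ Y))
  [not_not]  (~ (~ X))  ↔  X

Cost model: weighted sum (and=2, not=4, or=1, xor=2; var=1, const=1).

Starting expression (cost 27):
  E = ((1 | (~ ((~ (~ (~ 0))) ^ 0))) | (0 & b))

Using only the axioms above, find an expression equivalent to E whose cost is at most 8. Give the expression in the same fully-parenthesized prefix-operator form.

(1) ((~ (~ (~ 0))) ^ 0)  =[xor_false →]=  (~ (~ (~ 0)))    ⊢ ((1 | (~ (~ (~ (~ 0))))) | (0 & b))
(2) (~ (~ 0))  =[not_not →]=  0    ⊢ ((1 | (~ (~ 0))) | (0 & b))
(3) (~ (~ 0))  =[not_not →]=  0    ⊢ cost 8, within 8

((1 | 0) | (0 & b))   [cost 8]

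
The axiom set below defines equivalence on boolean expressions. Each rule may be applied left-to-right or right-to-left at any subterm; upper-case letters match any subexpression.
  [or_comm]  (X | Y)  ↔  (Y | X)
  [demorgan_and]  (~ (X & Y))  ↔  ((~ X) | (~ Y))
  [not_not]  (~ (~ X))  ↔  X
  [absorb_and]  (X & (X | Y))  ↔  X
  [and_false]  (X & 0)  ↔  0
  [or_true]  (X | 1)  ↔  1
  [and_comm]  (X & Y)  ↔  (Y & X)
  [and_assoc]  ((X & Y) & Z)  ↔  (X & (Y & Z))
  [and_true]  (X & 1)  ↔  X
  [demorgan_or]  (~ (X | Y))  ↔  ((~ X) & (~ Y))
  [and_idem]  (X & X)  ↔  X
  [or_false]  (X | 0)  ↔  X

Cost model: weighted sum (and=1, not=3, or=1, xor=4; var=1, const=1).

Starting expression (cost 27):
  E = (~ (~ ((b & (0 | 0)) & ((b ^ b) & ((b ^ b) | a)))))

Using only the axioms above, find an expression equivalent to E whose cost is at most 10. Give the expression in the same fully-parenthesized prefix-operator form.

((b & 0) & (b ^ b))   [cost 10]

1. [absorb_and →] ((b ^ b) & ((b ^ b) | a))  →  (b ^ b);  E = (~ (~ ((b & (0 | 0)) & (b ^ b))))
2. [not_not →] (~ (~ ((b & (0 | 0)) & (b ^ b))))  →  ((b & (0 | 0)) & (b ^ b))
3. [or_false →] (0 | 0)  →  0;  cost 10 ≤ 10, done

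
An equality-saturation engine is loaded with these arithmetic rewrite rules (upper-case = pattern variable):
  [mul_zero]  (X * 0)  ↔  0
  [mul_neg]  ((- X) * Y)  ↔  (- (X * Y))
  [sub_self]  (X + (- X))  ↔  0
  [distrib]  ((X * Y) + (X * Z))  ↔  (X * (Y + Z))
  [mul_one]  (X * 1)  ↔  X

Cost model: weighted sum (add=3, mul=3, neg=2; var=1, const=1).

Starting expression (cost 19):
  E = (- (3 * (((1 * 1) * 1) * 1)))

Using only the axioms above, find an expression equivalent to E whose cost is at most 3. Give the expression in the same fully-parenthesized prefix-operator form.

1. [mul_one →] (((1 * 1) * 1) * 1)  →  ((1 * 1) * 1);  E = (- (3 * ((1 * 1) * 1)))
2. [mul_one →] ((1 * 1) * 1)  →  (1 * 1);  E = (- (3 * (1 * 1)))
3. [mul_one →] (1 * 1)  →  1;  E = (- (3 * 1))
4. [mul_one →] (3 * 1)  →  3;  cost 3 ≤ 3, done

(- 3)   [cost 3]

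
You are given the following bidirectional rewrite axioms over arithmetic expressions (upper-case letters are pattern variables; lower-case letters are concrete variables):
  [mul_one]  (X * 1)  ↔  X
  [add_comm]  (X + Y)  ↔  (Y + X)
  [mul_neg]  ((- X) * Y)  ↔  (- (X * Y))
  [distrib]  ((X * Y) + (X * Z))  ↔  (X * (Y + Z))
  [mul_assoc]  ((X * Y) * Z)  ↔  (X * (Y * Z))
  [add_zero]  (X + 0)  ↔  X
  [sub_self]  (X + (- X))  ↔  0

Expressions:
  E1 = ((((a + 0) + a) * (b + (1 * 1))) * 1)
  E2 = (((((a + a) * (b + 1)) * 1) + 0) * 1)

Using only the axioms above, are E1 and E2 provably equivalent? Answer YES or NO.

YES

1. [mul_one →] ((((a + 0) + a) * (b + (1 * 1))) * 1)  →  (((a + 0) + a) * (b + (1 * 1)))
2. [add_zero →] (a + 0)  →  a;  E1 = ((a + a) * (b + (1 * 1)))
3. [mul_one →] (1 * 1)  →  1;  E1 = ((a + a) * (b + 1))
4. [mul_one ←] ((a + a) * (b + 1))  →  (((a + a) * (b + 1)) * 1)
5. [mul_one ←] ((a + a) * (b + 1))  →  (((a + a) * (b + 1)) * 1);  E1 = ((((a + a) * (b + 1)) * 1) * 1)
6. [add_zero ←] (((a + a) * (b + 1)) * 1)  →  ((((a + a) * (b + 1)) * 1) + 0);  this is E2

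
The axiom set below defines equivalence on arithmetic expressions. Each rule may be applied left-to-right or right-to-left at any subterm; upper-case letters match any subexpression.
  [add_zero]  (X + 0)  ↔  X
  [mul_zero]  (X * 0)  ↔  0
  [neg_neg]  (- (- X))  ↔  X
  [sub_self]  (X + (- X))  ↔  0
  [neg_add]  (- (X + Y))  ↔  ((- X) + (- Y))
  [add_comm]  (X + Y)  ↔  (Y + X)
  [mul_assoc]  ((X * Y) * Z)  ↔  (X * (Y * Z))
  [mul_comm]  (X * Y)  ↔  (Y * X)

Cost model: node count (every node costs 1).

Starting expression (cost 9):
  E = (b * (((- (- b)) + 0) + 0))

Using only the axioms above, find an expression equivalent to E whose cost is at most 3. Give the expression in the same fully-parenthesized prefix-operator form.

(b * b)   [cost 3]

1. [add_zero →] ((- (- b)) + 0)  →  (- (- b));  E = (b * ((- (- b)) + 0))
2. [add_zero →] ((- (- b)) + 0)  →  (- (- b));  E = (b * (- (- b)))
3. [neg_neg →] (- (- b))  →  b;  cost 3 ≤ 3, done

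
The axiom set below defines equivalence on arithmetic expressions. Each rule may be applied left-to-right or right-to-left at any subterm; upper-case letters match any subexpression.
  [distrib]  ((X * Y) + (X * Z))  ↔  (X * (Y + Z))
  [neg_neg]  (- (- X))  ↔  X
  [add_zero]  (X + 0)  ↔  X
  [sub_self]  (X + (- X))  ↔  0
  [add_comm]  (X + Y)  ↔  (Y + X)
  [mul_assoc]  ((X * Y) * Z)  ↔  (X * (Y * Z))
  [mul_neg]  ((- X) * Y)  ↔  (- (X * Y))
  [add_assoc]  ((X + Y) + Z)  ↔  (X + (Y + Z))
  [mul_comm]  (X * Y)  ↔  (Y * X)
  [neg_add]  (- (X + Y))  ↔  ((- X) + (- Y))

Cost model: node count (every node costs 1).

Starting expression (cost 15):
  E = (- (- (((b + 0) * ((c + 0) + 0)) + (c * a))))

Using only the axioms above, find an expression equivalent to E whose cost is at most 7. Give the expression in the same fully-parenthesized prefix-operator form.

step 1: neg_neg (→) rewrites (- (- (((b + 0) * ((c + 0) + 0)) + (c * a)))) into (((b + 0) * ((c + 0) + 0)) + (c * a))
step 2: add_zero (→) rewrites (b + 0) into b, now ((b * ((c + 0) + 0)) + (c * a))
step 3: add_zero (→) rewrites (c + 0) into c, now ((b * (c + 0)) + (c * a))
step 4: add_zero (→) rewrites (c + 0) into c, reaching cost 7 (bound 7)

((b * c) + (c * a))   [cost 7]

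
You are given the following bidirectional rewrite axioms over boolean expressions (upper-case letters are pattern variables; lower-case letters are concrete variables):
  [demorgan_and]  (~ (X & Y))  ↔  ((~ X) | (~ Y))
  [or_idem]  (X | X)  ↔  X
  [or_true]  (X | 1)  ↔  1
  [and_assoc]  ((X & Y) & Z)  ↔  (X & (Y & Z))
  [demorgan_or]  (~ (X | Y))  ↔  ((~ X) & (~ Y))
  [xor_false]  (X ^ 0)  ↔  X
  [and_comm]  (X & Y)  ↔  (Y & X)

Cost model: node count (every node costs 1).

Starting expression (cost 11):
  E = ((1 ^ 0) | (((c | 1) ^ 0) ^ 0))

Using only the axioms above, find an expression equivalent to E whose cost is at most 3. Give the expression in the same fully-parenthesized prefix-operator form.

(1 ^ 0)   [cost 3]

(1) (c | 1)  =[or_true →]=  1    ⊢ ((1 ^ 0) | ((1 ^ 0) ^ 0))
(2) ((1 ^ 0) ^ 0)  =[xor_false →]=  (1 ^ 0)    ⊢ ((1 ^ 0) | (1 ^ 0))
(3) ((1 ^ 0) | (1 ^ 0))  =[or_idem →]=  (1 ^ 0)    ⊢ cost 3, within 3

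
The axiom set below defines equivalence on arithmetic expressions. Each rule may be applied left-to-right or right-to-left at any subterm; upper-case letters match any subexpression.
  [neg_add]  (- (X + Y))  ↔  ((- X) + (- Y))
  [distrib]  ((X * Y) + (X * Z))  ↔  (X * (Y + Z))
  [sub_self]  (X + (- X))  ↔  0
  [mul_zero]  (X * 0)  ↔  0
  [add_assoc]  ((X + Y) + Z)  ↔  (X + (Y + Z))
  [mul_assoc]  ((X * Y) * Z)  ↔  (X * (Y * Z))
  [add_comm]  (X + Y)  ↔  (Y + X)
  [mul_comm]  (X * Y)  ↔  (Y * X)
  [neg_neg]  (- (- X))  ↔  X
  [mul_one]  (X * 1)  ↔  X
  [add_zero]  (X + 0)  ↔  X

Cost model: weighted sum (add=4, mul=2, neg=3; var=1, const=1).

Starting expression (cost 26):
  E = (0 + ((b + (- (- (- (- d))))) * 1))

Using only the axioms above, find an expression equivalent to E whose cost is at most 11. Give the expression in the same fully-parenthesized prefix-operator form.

(0 + (b + d))   [cost 11]

(1) (- (- (- d)))  =[neg_neg →]=  (- d)    ⊢ (0 + ((b + (- (- d))) * 1))
(2) ((b + (- (- d))) * 1)  =[mul_one →]=  (b + (- (- d)))    ⊢ (0 + (b + (- (- d))))
(3) (- (- d))  =[neg_neg →]=  d    ⊢ cost 11, within 11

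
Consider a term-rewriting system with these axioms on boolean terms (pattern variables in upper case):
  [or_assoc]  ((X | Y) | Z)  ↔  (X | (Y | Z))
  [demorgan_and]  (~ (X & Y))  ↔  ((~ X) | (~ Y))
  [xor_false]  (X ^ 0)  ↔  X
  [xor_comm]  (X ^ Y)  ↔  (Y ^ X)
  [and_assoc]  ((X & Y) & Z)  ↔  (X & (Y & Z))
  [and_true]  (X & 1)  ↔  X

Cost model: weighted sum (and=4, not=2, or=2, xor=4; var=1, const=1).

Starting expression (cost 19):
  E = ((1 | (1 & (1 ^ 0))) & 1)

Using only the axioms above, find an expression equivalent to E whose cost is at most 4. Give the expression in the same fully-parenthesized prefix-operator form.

(1) (1 ^ 0)  =[xor_false →]=  1    ⊢ ((1 | (1 & 1)) & 1)
(2) ((1 | (1 & 1)) & 1)  =[and_true →]=  (1 | (1 & 1))
(3) (1 & 1)  =[and_true →]=  1    ⊢ cost 4, within 4

(1 | 1)   [cost 4]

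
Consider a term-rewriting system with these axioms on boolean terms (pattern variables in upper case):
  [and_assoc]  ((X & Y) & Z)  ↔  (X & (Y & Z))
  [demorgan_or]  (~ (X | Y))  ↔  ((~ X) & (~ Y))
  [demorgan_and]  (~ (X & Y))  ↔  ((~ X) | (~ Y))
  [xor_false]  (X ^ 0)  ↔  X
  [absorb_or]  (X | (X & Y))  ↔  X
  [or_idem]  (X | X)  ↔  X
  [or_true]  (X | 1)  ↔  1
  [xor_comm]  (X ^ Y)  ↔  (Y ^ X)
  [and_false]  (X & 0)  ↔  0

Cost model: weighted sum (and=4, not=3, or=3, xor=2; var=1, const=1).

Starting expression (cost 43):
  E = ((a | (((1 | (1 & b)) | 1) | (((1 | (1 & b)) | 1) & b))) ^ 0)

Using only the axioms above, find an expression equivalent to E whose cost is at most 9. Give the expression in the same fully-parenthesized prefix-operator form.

(1) (((1 | (1 & b)) | 1) | (((1 | (1 & b)) | 1) & b))  =[absorb_or →]=  ((1 | (1 & b)) | 1)    ⊢ ((a | ((1 | (1 & b)) | 1)) ^ 0)
(2) ((a | ((1 | (1 & b)) | 1)) ^ 0)  =[xor_false →]=  (a | ((1 | (1 & b)) | 1))
(3) (1 | (1 & b))  =[absorb_or →]=  1    ⊢ cost 9, within 9

(a | (1 | 1))   [cost 9]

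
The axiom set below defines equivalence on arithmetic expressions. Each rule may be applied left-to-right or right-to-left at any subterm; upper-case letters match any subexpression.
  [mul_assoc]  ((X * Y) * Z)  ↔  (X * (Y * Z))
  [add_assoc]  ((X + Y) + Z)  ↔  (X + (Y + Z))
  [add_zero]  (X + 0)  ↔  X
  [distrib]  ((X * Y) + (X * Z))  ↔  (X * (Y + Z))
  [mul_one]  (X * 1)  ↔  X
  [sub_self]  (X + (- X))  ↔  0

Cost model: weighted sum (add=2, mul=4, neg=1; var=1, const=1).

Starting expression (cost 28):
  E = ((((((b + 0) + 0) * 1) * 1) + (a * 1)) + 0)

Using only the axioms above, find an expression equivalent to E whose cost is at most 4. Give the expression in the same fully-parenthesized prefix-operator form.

(b + a)   [cost 4]

1. [mul_one →] ((((b + 0) + 0) * 1) * 1)  →  (((b + 0) + 0) * 1);  E = (((((b + 0) + 0) * 1) + (a * 1)) + 0)
2. [add_zero →] (((((b + 0) + 0) * 1) + (a * 1)) + 0)  →  ((((b + 0) + 0) * 1) + (a * 1))
3. [mul_one →] (a * 1)  →  a;  E = ((((b + 0) + 0) * 1) + a)
4. [add_zero →] (b + 0)  →  b;  E = (((b + 0) * 1) + a)
5. [add_zero →] (b + 0)  →  b;  E = ((b * 1) + a)
6. [mul_one →] (b * 1)  →  b;  cost 4 ≤ 4, done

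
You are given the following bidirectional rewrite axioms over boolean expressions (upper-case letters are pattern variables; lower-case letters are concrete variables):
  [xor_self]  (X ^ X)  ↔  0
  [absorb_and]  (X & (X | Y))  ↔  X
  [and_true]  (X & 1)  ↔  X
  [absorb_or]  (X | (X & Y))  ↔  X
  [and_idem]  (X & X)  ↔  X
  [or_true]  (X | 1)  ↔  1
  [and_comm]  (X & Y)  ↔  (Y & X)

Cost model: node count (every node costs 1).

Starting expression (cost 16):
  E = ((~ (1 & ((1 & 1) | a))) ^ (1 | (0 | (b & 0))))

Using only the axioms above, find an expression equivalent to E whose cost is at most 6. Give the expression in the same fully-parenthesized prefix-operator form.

((~ 1) ^ (1 | 0))   [cost 6]

step 1: and_true (→) rewrites (1 & 1) into 1, now ((~ (1 & (1 | a))) ^ (1 | (0 | (b & 0))))
step 2: and_comm (→) rewrites (b & 0) into (0 & b), now ((~ (1 & (1 | a))) ^ (1 | (0 | (0 & b))))
step 3: absorb_or (→) rewrites (0 | (0 & b)) into 0, now ((~ (1 & (1 | a))) ^ (1 | 0))
step 4: absorb_and (→) rewrites (1 & (1 | a)) into 1, reaching cost 6 (bound 6)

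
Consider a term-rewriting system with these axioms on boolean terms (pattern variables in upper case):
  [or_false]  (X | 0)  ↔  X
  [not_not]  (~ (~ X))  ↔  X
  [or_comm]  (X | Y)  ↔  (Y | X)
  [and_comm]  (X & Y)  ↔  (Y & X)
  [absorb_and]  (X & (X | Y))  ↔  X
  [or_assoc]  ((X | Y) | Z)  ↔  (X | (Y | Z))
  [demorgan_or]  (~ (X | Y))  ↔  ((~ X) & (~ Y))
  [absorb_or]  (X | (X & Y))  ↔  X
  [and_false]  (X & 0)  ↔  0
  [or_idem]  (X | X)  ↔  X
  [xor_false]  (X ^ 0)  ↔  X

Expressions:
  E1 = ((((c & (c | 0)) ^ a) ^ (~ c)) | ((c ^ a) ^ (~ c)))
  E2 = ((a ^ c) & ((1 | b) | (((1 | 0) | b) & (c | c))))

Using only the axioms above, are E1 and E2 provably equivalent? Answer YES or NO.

Every axiom is a valid identity, so a rewrite proof would force E1 and E2 to agree under every assignment.
At a=0, b=0, c=0: E1 = 1 but E2 = 0; they differ, so no derivation exists.

NO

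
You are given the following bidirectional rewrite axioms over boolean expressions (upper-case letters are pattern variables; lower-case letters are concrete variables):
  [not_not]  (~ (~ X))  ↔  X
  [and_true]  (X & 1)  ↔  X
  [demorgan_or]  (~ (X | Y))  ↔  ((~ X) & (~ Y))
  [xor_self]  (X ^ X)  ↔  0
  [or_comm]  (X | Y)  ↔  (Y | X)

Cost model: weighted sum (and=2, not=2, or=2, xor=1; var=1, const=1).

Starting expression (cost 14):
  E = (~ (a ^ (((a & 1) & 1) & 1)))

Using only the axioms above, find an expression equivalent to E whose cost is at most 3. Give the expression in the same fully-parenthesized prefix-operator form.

(~ 0)   [cost 3]

(1) ((a & 1) & 1)  =[and_true →]=  (a & 1)    ⊢ (~ (a ^ ((a & 1) & 1)))
(2) ((a & 1) & 1)  =[and_true →]=  (a & 1)    ⊢ (~ (a ^ (a & 1)))
(3) (a & 1)  =[and_true →]=  a    ⊢ (~ (a ^ a))
(4) (a ^ a)  =[xor_self →]=  0    ⊢ cost 3, within 3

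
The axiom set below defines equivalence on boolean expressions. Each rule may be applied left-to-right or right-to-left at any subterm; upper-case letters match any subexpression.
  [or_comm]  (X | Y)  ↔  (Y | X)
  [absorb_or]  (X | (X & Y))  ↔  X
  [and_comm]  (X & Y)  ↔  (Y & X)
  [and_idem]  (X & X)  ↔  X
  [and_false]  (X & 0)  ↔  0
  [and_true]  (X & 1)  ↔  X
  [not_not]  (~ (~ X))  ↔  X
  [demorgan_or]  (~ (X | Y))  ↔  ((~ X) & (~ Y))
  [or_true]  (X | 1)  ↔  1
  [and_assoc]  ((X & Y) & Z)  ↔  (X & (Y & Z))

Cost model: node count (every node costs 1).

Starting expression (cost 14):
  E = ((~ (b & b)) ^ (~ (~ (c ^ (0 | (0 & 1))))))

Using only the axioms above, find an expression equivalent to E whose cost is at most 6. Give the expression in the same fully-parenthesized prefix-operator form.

step 1: absorb_or (→) rewrites (0 | (0 & 1)) into 0, now ((~ (b & b)) ^ (~ (~ (c ^ 0))))
step 2: not_not (→) rewrites (~ (~ (c ^ 0))) into (c ^ 0), now ((~ (b & b)) ^ (c ^ 0))
step 3: and_idem (→) rewrites (b & b) into b, reaching cost 6 (bound 6)

((~ b) ^ (c ^ 0))   [cost 6]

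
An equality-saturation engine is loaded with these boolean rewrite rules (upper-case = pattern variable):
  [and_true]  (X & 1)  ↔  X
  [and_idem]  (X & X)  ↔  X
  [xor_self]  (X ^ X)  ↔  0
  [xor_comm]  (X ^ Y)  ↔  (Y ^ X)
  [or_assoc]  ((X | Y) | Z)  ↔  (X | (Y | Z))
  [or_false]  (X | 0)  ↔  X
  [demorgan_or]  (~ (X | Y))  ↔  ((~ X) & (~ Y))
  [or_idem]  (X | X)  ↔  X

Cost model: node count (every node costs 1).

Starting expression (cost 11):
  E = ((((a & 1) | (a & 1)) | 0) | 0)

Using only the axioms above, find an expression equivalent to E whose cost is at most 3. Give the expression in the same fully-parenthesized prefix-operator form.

(a & 1)   [cost 3]

step 1: or_false (→) rewrites ((((a & 1) | (a & 1)) | 0) | 0) into (((a & 1) | (a & 1)) | 0)
step 2: or_false (→) rewrites (((a & 1) | (a & 1)) | 0) into ((a & 1) | (a & 1))
step 3: or_idem (→) rewrites ((a & 1) | (a & 1)) into (a & 1), reaching cost 3 (bound 3)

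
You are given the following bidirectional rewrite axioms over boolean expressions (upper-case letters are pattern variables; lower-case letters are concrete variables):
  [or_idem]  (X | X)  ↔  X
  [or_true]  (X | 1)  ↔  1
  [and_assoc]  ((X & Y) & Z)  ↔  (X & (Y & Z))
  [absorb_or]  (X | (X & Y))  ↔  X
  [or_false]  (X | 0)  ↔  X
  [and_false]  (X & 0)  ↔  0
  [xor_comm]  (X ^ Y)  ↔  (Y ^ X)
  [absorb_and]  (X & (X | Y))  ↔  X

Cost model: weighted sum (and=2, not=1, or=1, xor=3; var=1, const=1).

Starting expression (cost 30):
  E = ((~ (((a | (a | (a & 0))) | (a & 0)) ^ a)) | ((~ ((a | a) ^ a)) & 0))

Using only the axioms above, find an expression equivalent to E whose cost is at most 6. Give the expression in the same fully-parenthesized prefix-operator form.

(~ (a ^ a))   [cost 6]

(1) (a | (a & 0))  =[absorb_or →]=  a    ⊢ ((~ (((a | a) | (a & 0)) ^ a)) | ((~ ((a | a) ^ a)) & 0))
(2) (a | a)  =[or_idem →]=  a    ⊢ ((~ (((a | a) | (a & 0)) ^ a)) | ((~ (a ^ a)) & 0))
(3) (a | a)  =[or_idem →]=  a    ⊢ ((~ ((a | (a & 0)) ^ a)) | ((~ (a ^ a)) & 0))
(4) (a | (a & 0))  =[absorb_or →]=  a    ⊢ ((~ (a ^ a)) | ((~ (a ^ a)) & 0))
(5) ((~ (a ^ a)) | ((~ (a ^ a)) & 0))  =[absorb_or →]=  (~ (a ^ a))    ⊢ cost 6, within 6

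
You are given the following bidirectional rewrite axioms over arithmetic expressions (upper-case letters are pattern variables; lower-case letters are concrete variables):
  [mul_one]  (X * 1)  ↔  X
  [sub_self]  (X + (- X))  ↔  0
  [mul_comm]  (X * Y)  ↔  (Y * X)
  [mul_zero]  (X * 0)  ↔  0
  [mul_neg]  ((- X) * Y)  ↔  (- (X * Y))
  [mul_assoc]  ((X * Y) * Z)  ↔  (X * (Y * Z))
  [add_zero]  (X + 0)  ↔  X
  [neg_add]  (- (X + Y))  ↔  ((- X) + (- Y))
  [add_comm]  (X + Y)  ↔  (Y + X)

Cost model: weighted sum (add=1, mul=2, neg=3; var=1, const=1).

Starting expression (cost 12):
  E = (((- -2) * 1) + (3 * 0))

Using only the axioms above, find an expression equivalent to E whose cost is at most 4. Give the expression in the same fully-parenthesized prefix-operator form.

1. [mul_zero →] (3 * 0)  →  0;  E = (((- -2) * 1) + 0)
2. [mul_one →] ((- -2) * 1)  →  (- -2);  E = ((- -2) + 0)
3. [add_zero →] ((- -2) + 0)  →  (- -2);  cost 4 ≤ 4, done

(- -2)   [cost 4]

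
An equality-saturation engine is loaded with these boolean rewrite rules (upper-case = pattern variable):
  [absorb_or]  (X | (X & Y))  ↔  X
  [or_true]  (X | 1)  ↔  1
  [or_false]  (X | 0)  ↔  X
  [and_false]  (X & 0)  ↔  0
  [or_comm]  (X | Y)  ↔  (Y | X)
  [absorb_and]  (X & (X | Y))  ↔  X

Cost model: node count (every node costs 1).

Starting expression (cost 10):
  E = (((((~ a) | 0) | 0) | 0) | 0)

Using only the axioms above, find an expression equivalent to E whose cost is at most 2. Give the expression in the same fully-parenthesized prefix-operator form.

step 1: or_false (→) rewrites (((~ a) | 0) | 0) into ((~ a) | 0), now ((((~ a) | 0) | 0) | 0)
step 2: or_false (→) rewrites ((~ a) | 0) into (~ a), now (((~ a) | 0) | 0)
step 3: or_false (→) rewrites ((~ a) | 0) into (~ a), now ((~ a) | 0)
step 4: or_false (→) rewrites ((~ a) | 0) into (~ a), reaching cost 2 (bound 2)

(~ a)   [cost 2]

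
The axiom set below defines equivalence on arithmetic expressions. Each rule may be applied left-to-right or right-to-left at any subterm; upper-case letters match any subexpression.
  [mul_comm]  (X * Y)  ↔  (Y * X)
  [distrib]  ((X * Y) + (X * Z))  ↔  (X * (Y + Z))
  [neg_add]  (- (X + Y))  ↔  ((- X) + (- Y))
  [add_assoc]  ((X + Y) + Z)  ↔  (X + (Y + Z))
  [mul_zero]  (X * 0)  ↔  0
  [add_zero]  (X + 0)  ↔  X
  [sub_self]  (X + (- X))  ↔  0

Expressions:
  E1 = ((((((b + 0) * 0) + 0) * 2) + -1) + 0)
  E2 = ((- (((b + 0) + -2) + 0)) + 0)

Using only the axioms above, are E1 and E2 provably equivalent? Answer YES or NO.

Every axiom is a valid identity, so a rewrite proof would force E1 and E2 to agree under every assignment.
At b=0: E1 = -1 but E2 = 2; they differ, so no derivation exists.

NO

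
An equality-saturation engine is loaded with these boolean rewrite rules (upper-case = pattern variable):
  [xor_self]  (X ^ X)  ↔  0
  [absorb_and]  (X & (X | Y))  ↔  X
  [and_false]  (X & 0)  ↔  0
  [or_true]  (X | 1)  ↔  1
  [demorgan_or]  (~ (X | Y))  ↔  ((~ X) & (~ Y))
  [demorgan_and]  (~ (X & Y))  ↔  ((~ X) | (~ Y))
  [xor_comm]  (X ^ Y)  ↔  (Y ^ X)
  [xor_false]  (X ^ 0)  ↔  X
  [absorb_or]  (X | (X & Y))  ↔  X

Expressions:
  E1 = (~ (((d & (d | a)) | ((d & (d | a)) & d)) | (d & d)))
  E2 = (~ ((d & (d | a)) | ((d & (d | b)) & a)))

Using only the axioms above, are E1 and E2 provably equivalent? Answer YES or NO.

(1) ((d & (d | a)) | ((d & (d | a)) & d))  =[absorb_or →]=  (d & (d | a))    ⊢ (~ ((d & (d | a)) | (d & d)))
(2) (d & (d | a))  =[absorb_and →]=  d    ⊢ (~ (d | (d & d)))
(3) (d | (d & d))  =[absorb_or →]=  d    ⊢ (~ d)
(4) d  =[absorb_or ←]=  (d | (d & a))    ⊢ (~ (d | (d & a)))
(5) d  =[absorb_and ←]=  (d & (d | b))    ⊢ (~ (d | ((d & (d | b)) & a)))
(6) d  =[absorb_and ←]=  (d & (d | a))    ⊢ E2

YES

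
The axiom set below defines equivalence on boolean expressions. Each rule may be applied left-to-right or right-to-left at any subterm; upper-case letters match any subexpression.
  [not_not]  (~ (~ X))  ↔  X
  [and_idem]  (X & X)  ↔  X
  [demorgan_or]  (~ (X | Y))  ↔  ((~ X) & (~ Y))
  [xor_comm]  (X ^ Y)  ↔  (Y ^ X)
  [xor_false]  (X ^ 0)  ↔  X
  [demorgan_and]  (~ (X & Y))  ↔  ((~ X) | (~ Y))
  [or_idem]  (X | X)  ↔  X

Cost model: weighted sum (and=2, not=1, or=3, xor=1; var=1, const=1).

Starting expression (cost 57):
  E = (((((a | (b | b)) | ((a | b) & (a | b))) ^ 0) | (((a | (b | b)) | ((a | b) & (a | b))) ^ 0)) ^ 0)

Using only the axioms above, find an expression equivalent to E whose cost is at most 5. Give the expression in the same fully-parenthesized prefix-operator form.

step 1: or_idem (→) rewrites ((((a | (b | b)) | ((a | b) & (a | b))) ^ 0) | (((a | (b | b)) | ((a | b) & (a | b))) ^ 0)) into (((a | (b | b)) | ((a | b) & (a | b))) ^ 0), now ((((a | (b | b)) | ((a | b) & (a | b))) ^ 0) ^ 0)
step 2: or_idem (→) rewrites (b | b) into b, now ((((a | b) | ((a | b) & (a | b))) ^ 0) ^ 0)
step 3: and_idem (→) rewrites ((a | b) & (a | b)) into (a | b), now ((((a | b) | (a | b)) ^ 0) ^ 0)
step 4: xor_false (→) rewrites ((((a | b) | (a | b)) ^ 0) ^ 0) into (((a | b) | (a | b)) ^ 0)
step 5: xor_false (→) rewrites (((a | b) | (a | b)) ^ 0) into ((a | b) | (a | b))
step 6: or_idem (→) rewrites ((a | b) | (a | b)) into (a | b), reaching cost 5 (bound 5)

(a | b)   [cost 5]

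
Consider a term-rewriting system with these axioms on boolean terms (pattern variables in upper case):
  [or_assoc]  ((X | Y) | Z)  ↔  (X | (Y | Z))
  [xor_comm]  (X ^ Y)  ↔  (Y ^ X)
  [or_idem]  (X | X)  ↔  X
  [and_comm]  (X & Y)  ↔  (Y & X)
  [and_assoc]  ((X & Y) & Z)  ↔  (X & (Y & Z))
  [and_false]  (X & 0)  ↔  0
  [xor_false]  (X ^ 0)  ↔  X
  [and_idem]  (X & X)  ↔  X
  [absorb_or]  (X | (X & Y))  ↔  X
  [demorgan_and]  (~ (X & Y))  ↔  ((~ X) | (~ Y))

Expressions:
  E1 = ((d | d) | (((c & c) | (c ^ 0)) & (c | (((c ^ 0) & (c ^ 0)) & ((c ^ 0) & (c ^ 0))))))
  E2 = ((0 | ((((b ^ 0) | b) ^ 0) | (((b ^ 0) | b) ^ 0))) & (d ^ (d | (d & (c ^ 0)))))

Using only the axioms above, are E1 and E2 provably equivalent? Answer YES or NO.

Every axiom is a valid identity, so a rewrite proof would force E1 and E2 to agree under every assignment.
At b=0, c=0, d=1: E1 = 1 but E2 = 0; they differ, so no derivation exists.

NO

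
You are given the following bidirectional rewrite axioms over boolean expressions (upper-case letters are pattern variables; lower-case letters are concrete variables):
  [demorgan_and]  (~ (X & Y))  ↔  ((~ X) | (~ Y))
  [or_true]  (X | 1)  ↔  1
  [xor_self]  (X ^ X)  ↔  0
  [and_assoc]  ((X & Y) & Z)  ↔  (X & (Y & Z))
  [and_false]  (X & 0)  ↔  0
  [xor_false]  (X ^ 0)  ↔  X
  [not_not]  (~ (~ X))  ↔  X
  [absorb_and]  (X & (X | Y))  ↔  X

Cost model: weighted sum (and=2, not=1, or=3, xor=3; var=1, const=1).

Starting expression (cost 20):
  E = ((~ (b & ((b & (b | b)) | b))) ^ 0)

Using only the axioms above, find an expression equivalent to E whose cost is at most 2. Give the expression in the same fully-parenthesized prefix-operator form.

1. [absorb_and →] (b & (b | b))  →  b;  E = ((~ (b & (b | b))) ^ 0)
2. [absorb_and →] (b & (b | b))  →  b;  E = ((~ b) ^ 0)
3. [xor_false →] ((~ b) ^ 0)  →  (~ b);  cost 2 ≤ 2, done

(~ b)   [cost 2]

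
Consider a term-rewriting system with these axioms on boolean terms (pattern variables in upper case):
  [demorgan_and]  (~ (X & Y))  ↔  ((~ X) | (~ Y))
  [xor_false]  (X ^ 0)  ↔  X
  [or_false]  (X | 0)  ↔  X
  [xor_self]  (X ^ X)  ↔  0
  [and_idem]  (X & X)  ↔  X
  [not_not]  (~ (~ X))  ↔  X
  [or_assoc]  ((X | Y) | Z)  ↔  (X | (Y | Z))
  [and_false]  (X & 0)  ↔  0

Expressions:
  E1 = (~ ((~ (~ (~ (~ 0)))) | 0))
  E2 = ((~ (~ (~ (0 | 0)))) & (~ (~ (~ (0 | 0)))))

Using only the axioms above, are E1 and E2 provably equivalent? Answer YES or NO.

1. [not_not →] (~ (~ 0))  →  0;  E1 = (~ ((~ (~ 0)) | 0))
2. [or_false →] ((~ (~ 0)) | 0)  →  (~ (~ 0));  E1 = (~ (~ (~ 0)))
3. [or_false ←] 0  →  (0 | 0);  E1 = (~ (~ (~ (0 | 0))))
4. [and_idem ←] (~ (~ (~ (0 | 0))))  →  ((~ (~ (~ (0 | 0)))) & (~ (~ (~ (0 | 0)))));  this is E2

YES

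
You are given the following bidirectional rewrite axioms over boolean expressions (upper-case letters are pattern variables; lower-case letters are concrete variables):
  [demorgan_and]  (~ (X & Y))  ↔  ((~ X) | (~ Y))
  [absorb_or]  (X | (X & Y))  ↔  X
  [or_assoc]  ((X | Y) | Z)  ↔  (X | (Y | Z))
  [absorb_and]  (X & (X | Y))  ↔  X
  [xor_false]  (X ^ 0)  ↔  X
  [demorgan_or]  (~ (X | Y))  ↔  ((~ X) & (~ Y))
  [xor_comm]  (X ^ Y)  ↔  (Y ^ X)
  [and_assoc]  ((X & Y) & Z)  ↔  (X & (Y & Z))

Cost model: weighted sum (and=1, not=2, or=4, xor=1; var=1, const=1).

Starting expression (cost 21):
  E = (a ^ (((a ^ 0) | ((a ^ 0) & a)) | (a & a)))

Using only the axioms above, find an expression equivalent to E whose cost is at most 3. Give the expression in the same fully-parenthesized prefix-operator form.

(a ^ a)   [cost 3]

1. [absorb_or →] ((a ^ 0) | ((a ^ 0) & a))  →  (a ^ 0);  E = (a ^ ((a ^ 0) | (a & a)))
2. [xor_false →] (a ^ 0)  →  a;  E = (a ^ (a | (a & a)))
3. [absorb_or →] (a | (a & a))  →  a;  cost 3 ≤ 3, done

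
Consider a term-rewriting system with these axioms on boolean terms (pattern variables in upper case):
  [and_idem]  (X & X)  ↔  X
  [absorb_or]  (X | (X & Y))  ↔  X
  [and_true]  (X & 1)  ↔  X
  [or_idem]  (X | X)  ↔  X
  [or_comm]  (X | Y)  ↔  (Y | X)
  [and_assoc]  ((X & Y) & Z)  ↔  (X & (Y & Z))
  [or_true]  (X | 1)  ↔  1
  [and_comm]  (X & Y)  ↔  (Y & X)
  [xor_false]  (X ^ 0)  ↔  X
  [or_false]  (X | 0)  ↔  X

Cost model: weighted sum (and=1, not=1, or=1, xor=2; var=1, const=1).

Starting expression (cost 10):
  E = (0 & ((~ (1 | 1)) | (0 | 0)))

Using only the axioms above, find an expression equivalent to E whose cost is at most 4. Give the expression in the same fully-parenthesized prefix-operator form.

(0 & (~ 1))   [cost 4]

(1) (0 | 0)  =[or_false →]=  0    ⊢ (0 & ((~ (1 | 1)) | 0))
(2) ((~ (1 | 1)) | 0)  =[or_false →]=  (~ (1 | 1))    ⊢ (0 & (~ (1 | 1)))
(3) (1 | 1)  =[or_idem →]=  1    ⊢ cost 4, within 4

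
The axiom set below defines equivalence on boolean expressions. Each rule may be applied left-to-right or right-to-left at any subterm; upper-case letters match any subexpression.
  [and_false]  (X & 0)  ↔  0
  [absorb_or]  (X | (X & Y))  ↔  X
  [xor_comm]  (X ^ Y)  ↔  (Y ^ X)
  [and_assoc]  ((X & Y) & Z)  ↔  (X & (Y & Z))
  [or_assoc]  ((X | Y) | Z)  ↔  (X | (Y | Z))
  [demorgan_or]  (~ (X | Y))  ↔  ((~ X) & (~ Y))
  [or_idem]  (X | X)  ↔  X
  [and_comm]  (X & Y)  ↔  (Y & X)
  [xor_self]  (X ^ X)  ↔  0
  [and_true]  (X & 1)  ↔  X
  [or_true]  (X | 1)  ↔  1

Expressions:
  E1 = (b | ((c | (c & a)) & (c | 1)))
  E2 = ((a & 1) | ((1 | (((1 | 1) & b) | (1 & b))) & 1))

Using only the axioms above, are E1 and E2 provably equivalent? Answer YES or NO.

Every axiom is a valid identity, so a rewrite proof would force E1 and E2 to agree under every assignment.
At a=0, b=0, c=0: E1 = 0 but E2 = 1; they differ, so no derivation exists.

NO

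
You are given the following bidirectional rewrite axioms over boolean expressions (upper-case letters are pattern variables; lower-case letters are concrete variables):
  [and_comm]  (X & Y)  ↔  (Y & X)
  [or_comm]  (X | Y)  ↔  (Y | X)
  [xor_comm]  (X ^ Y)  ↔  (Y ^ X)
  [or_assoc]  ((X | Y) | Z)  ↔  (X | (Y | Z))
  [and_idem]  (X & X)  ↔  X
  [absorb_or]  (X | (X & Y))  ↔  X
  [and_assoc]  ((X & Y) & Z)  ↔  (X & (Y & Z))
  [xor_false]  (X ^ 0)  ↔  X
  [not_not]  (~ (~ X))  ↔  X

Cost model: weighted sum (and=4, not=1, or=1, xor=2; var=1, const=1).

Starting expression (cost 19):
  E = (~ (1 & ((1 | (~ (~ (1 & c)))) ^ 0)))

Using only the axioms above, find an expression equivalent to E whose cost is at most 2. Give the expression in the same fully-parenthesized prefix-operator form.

(1) (~ (~ (1 & c)))  =[not_not →]=  (1 & c)    ⊢ (~ (1 & ((1 | (1 & c)) ^ 0)))
(2) ((1 | (1 & c)) ^ 0)  =[xor_false →]=  (1 | (1 & c))    ⊢ (~ (1 & (1 | (1 & c))))
(3) (1 | (1 & c))  =[absorb_or →]=  1    ⊢ (~ (1 & 1))
(4) (1 & 1)  =[and_idem →]=  1    ⊢ cost 2, within 2

(~ 1)   [cost 2]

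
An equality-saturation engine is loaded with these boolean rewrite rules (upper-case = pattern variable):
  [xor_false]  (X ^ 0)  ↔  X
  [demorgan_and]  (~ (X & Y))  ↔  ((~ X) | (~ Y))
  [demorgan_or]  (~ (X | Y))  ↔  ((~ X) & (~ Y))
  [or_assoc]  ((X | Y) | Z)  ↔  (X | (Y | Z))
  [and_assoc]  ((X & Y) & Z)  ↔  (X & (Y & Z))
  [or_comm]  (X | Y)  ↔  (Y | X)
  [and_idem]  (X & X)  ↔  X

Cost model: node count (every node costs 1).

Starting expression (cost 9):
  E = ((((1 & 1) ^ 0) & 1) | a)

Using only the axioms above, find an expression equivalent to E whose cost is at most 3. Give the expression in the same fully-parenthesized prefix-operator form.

(1 | a)   [cost 3]

(1) (1 & 1)  =[and_idem →]=  1    ⊢ (((1 ^ 0) & 1) | a)
(2) (1 ^ 0)  =[xor_false →]=  1    ⊢ ((1 & 1) | a)
(3) (1 & 1)  =[and_idem →]=  1    ⊢ cost 3, within 3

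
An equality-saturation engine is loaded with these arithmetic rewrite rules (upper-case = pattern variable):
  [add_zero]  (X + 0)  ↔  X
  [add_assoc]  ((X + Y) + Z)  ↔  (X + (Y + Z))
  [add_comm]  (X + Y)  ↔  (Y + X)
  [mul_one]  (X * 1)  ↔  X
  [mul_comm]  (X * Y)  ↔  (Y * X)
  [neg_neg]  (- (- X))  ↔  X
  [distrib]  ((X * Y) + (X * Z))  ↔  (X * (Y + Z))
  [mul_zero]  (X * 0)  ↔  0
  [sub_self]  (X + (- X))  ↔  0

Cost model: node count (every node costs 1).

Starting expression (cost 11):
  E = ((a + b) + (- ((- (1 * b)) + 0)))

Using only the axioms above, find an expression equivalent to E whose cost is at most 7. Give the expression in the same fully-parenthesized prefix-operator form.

((1 * b) + (a + b))   [cost 7]

(1) ((- (1 * b)) + 0)  =[add_zero →]=  (- (1 * b))    ⊢ ((a + b) + (- (- (1 * b))))
(2) ((a + b) + (- (- (1 * b))))  =[add_comm →]=  ((- (- (1 * b))) + (a + b))
(3) (- (- (1 * b)))  =[neg_neg →]=  (1 * b)    ⊢ cost 7, within 7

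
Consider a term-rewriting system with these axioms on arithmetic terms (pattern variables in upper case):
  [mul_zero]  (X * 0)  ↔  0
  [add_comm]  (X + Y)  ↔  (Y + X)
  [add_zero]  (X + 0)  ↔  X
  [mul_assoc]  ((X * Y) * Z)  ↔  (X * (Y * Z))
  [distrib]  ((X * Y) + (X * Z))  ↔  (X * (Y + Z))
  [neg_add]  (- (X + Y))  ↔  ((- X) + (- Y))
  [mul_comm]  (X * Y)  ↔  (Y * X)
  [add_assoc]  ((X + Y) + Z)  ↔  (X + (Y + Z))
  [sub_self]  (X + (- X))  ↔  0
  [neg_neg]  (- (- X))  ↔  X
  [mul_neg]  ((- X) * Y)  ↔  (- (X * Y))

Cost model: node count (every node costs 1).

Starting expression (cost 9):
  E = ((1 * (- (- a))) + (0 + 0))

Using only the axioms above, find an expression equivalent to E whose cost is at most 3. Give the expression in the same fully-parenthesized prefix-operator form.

(1 * a)   [cost 3]

step 1: add_zero (→) rewrites (0 + 0) into 0, now ((1 * (- (- a))) + 0)
step 2: neg_neg (→) rewrites (- (- a)) into a, now ((1 * a) + 0)
step 3: add_zero (→) rewrites ((1 * a) + 0) into (1 * a), reaching cost 3 (bound 3)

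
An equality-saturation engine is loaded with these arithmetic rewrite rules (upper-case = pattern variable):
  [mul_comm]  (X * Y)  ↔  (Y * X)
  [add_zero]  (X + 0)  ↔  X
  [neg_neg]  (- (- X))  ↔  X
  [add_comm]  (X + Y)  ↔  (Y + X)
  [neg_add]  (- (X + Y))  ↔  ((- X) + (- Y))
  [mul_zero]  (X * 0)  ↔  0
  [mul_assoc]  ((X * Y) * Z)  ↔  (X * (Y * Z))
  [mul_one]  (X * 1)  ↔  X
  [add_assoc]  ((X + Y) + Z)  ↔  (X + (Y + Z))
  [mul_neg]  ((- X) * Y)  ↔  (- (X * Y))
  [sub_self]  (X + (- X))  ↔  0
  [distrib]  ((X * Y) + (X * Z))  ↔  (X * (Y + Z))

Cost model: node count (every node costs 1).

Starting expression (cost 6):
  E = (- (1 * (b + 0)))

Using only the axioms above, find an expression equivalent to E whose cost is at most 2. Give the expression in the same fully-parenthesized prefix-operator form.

(- b)   [cost 2]

1. [mul_comm →] (1 * (b + 0))  →  ((b + 0) * 1);  E = (- ((b + 0) * 1))
2. [add_zero →] (b + 0)  →  b;  E = (- (b * 1))
3. [mul_one →] (b * 1)  →  b;  cost 2 ≤ 2, done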